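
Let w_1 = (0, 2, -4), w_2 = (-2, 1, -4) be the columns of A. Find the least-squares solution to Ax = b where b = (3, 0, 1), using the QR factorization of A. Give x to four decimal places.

x = (1.0000, -1.3333)

w_1 = (0, 2, -4); ‖w_1‖ = 4.4721, so q_1 = (0.0000, 0.4472, -0.8944).
q_1·w_2 = 0.0000·(-2) + 0.4472·1 + (-0.8944)·(-4) = 4.0249.
u_2 = w_2 − 4.0249·q_1 = (-2.0000, -0.8000, -0.4000).
‖u_2‖ = 2.1909, so q_2 = (-0.9129, -0.3651, -0.1826).
Qᵀb = (-0.8944, -2.9212).
Back-substitute: x_2 = -2.9212/2.1909 = -1.3333.
x_1 = (-0.8944 − 4.0249·(-1.3333))/4.4721 = 1.0000.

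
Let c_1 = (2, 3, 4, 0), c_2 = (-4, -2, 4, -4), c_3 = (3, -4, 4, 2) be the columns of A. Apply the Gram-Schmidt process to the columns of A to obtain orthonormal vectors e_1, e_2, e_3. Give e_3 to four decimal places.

e_3 = (0.4004, -0.7611, 0.3706, 0.3508)

c_1 = (2, 3, 4, 0); ‖c_1‖ = 5.3852, so e_1 = (0.3714, 0.5571, 0.7428, 0.0000).
e_1·c_2 = 0.3714·(-4) + 0.5571·(-2) + 0.7428·4 + 0.0000·(-4) = 0.3714.
u_2 = c_2 − 0.3714·e_1 = (-4.1379, -2.2069, 3.7241, -4.0000).
‖u_2‖ = 7.2015, so e_2 = (-0.5746, -0.3064, 0.5171, -0.5554).
e_1·c_3 = 0.3714·3 + 0.5571·(-4) + 0.7428·4 + 0.0000·2 = 1.8570; e_2·c_3 = (-0.5746)·3 + (-0.3064)·(-4) + 0.5171·4 + (-0.5554)·2 = 0.4597.
u_3 = c_3 − 1.8570·e_1 − 0.4597·e_2 = (2.5745, -4.8936, 2.3830, 2.2553).
‖u_3‖ = 6.4297, so e_3 = (0.4004, -0.7611, 0.3706, 0.3508).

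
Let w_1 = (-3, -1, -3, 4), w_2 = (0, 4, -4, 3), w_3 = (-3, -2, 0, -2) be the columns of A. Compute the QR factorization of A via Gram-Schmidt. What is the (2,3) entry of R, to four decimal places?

e_1 = w_1/‖w_1‖ = (-3, -1, -3, 4)/5.9161 = (-0.5071, -0.1690, -0.5071, 0.6761).
r_{12} = e_1·w_2 = 3.3806.
u_2 = w_2 − 3.3806·e_1 = (1.7143, 4.5714, -2.2857, 0.7143).
‖u_2‖ = 5.4380, so e_2 = (0.3152, 0.8407, -0.4203, 0.1314).
r_{23} = e_2·w_3 = -2.8897.

r_{23} = -2.8897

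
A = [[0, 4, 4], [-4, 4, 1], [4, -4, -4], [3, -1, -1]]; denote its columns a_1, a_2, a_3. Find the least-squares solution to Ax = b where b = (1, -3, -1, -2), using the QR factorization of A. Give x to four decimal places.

a_1 = (0, -4, 4, 3); ‖a_1‖ = 6.4031, so q_1 = (0.0000, -0.6247, 0.6247, 0.4685).
q_1·a_2 = 0.0000·4 + (-0.6247)·4 + 0.6247·(-4) + 0.4685·(-1) = -5.4661.
u_2 = a_2 + 5.4661·q_1 = (4.0000, 0.5854, -0.5854, 1.5610).
‖u_2‖ = 4.3729, so q_2 = (0.9147, 0.1339, -0.1339, 0.3570).
q_1·a_3 = 0.0000·4 + (-0.6247)·1 + 0.6247·(-4) + 0.4685·(-1) = -3.5920; q_2·a_3 = 0.9147·4 + 0.1339·1 + (-0.1339)·(-4) + 0.3570·(-1) = 3.9713.
u_3 = a_3 + 3.5920·q_1 − 3.9713·q_2 = (0.3673, -1.7755, -1.2245, -0.7347).
‖u_3‖ = 2.3079, so q_3 = (0.1592, -0.7693, -0.5306, -0.3183).
Qᵀb = (0.3123, -0.0669, 3.6343).
Back-substitute: x_3 = 3.6343/2.3079 = 1.5747.
x_2 = (-0.0669 − 3.9713·1.5747)/4.3729 = -1.4454.
x_1 = (0.3123 + 5.4661·(-1.4454) + 3.5920·1.5747)/6.4031 = -0.3017.

x = (-0.3017, -1.4454, 1.5747)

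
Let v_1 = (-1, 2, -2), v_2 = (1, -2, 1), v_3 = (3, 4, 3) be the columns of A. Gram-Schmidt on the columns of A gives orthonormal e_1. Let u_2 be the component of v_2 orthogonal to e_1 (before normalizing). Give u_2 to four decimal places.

v_1 = (-1, 2, -2); ‖v_1‖ = 3.0000, so e_1 = (-0.3333, 0.6667, -0.6667).
e_1·v_2 = (-0.3333)·1 + 0.6667·(-2) + (-0.6667)·1 = -2.3333.
u_2 = v_2 + 2.3333·e_1 = (0.2222, -0.4444, -0.5556).

u_2 = (0.2222, -0.4444, -0.5556)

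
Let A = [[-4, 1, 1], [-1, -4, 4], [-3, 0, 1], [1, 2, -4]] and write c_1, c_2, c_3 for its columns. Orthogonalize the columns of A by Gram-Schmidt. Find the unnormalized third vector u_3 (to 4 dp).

e_1 = c_1/‖c_1‖ = (-4, -1, -3, 1)/5.1962 = (-0.7698, -0.1925, -0.5774, 0.1925).
r_{12} = e_1·c_2 = 0.3849.
u_2 = c_2 − 0.3849·e_1 = (1.2963, -3.9259, 0.2222, 1.9259).
‖u_2‖ = 4.5664, so e_2 = (0.2839, -0.8597, 0.0487, 0.4218).
r_{13} = e_1·c_3 = -2.8868; r_{23} = e_2·c_3 = -4.7935.
u_3 = c_3 + 2.8868·e_1 + 4.7935·e_2 = (0.1385, -0.6767, -0.4334, -1.4227).

u_3 = (0.1385, -0.6767, -0.4334, -1.4227)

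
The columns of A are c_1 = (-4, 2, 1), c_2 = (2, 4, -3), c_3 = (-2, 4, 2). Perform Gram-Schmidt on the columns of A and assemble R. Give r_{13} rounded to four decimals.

c_1 = (-4, 2, 1); ‖c_1‖ = 4.5826, so e_1 = (-0.8729, 0.4364, 0.2182).
r_{13} = e_1·c_3 = 3.9279.

r_{13} = 3.9279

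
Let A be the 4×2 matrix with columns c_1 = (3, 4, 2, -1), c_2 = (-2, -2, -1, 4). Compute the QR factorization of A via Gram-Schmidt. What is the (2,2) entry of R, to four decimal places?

c_1 = (3, 4, 2, -1); ‖c_1‖ = 5.4772, so e_1 = (0.5477, 0.7303, 0.3651, -0.1826).
e_1·c_2 = 0.5477·(-2) + 0.7303·(-2) + 0.3651·(-1) + (-0.1826)·4 = -3.6515.
u_2 = c_2 + 3.6515·e_1 = (0.0000, 0.6667, 0.3333, 3.3333).
r_{22} = ‖u_2‖ = 3.4157.

r_{22} = 3.4157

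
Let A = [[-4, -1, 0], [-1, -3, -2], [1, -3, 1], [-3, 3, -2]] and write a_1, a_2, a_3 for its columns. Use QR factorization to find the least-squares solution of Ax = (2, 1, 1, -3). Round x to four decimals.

q_1 = a_1/‖a_1‖ = (-4, -1, 1, -3)/5.1962 = (-0.7698, -0.1925, 0.1925, -0.5774).
r_{12} = q_1·a_2 = -0.9623.
u_2 = a_2 + 0.9623·q_1 = (-1.7407, -3.1852, -2.8148, 2.4444).
‖u_2‖ = 5.2033, so q_2 = (-0.3345, -0.6122, -0.5410, 0.4698).
r_{13} = q_1·a_3 = 1.7321; r_{23} = q_2·a_3 = -0.2562.
u_3 = a_3 − 1.7321·q_1 + 0.2562·q_2 = (1.2476, -1.8235, 0.5280, -0.8796).
‖u_3‖ = 2.4360, so q_3 = (0.5121, -0.7486, 0.2168, -0.3611).
Qᵀb = (0.1925, -3.2316, 1.5757).
Back-substitute: x_3 = 1.5757/2.4360 = 0.6468.
x_2 = (-3.2316 + 0.2562·0.6468)/5.2033 = -0.5892.
x_1 = (0.1925 + 0.9623·(-0.5892) − 1.7321·0.6468)/5.1962 = -0.2877.

x = (-0.2877, -0.5892, 0.6468)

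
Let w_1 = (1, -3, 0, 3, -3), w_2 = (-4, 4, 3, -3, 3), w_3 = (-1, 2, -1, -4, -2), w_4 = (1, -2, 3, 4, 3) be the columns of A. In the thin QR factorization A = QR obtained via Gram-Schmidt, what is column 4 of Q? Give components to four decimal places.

e_4 = (0.5932, -0.2043, 0.6613, -0.4112, -0.0092)

w_1 = (1, -3, 0, 3, -3); ‖w_1‖ = 5.2915, so e_1 = (0.1890, -0.5669, 0.0000, 0.5669, -0.5669).
e_1·w_2 = 0.1890·(-4) + (-0.5669)·4 + 0.0000·3 + 0.5669·(-3) + (-0.5669)·3 = -6.4254.
u_2 = w_2 + 6.4254·e_1 = (-2.7857, 0.3571, 3.0000, 0.6429, -0.6429).
‖u_2‖ = 4.2088, so e_2 = (-0.6619, 0.0849, 0.7128, 0.1527, -0.1527).
e_1·w_3 = 0.1890·(-1) + (-0.5669)·2 + 0.0000·(-1) + 0.5669·(-4) + (-0.5669)·(-2) = -2.4568; e_2·w_3 = (-0.6619)·(-1) + 0.0849·2 + 0.7128·(-1) + 0.1527·(-4) + (-0.1527)·(-2) = -0.1867.
u_3 = w_3 + 2.4568·e_1 + 0.1867·e_2 = (-0.6593, 0.6230, -0.8669, -2.5786, -3.4214).
‖u_3‖ = 4.4642, so e_3 = (-0.1477, 0.1395, -0.1942, -0.5776, -0.7664).
e_1·w_4 = 0.1890·1 + (-0.5669)·(-2) + 0.0000·3 + 0.5669·4 + (-0.5669)·3 = 1.8898; e_2·w_4 = (-0.6619)·1 + 0.0849·(-2) + 0.7128·3 + 0.1527·4 + (-0.1527)·3 = 1.4595; e_3·w_4 = (-0.1477)·1 + 0.1395·(-2) + (-0.1942)·3 + (-0.5776)·4 + (-0.7664)·3 = -5.6190.
u_4 = w_4 − 1.8898·e_1 − 1.4595·e_2 + 5.6190·e_3 = (0.7791, -0.2683, 0.8685, -0.5400, -0.0120).
‖u_4‖ = 1.3134, so e_4 = (0.5932, -0.2043, 0.6613, -0.4112, -0.0092).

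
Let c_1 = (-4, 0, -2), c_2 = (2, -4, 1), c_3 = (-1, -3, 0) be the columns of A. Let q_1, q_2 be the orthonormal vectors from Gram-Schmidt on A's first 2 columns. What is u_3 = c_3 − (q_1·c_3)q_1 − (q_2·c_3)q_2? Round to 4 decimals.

c_1 = (-4, 0, -2); ‖c_1‖ = 4.4721, so q_1 = (-0.8944, 0.0000, -0.4472).
q_1·c_2 = (-0.8944)·2 + 0.0000·(-4) + (-0.4472)·1 = -2.2361.
u_2 = c_2 + 2.2361·q_1 = (0.0000, -4.0000, 0.0000).
‖u_2‖ = 4.0000, so q_2 = (0.0000, -1.0000, 0.0000).
q_1·c_3 = (-0.8944)·(-1) + 0.0000·(-3) + (-0.4472)·0 = 0.8944; q_2·c_3 = 0.0000·(-1) + (-1.0000)·(-3) + 0.0000·0 = 3.0000.
u_3 = c_3 − 0.8944·q_1 − 3.0000·q_2 = (-0.2000, 0.0000, 0.4000).

u_3 = (-0.2000, 0.0000, 0.4000)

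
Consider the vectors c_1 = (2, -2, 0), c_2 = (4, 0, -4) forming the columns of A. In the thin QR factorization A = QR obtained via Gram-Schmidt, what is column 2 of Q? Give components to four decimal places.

c_1 = (2, -2, 0); ‖c_1‖ = 2.8284, so q_1 = (0.7071, -0.7071, 0.0000).
q_1·c_2 = 0.7071·4 + (-0.7071)·0 + 0.0000·(-4) = 2.8284.
u_2 = c_2 − 2.8284·q_1 = (2.0000, 2.0000, -4.0000).
‖u_2‖ = 4.8990, so q_2 = (0.4082, 0.4082, -0.8165).

q_2 = (0.4082, 0.4082, -0.8165)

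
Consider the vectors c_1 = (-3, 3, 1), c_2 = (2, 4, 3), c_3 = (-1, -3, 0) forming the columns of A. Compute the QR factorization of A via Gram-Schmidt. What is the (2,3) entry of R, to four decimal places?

c_1 = (-3, 3, 1); ‖c_1‖ = 4.3589, so e_1 = (-0.6882, 0.6882, 0.2294).
e_1·c_2 = (-0.6882)·2 + 0.6882·4 + 0.2294·3 = 2.0647.
u_2 = c_2 − 2.0647·e_1 = (3.4211, 2.5789, 2.5263).
‖u_2‖ = 4.9736, so e_2 = (0.6878, 0.5185, 0.5079).
r_{23} = e_2·c_3 = -2.2434.

r_{23} = -2.2434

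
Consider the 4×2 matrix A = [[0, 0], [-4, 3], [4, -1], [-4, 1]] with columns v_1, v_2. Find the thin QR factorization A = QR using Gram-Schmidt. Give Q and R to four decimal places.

q_1 = v_1/‖v_1‖ = (0, -4, 4, -4)/6.9282 = (0.0000, -0.5774, 0.5774, -0.5774).
r_{12} = q_1·v_2 = -2.8868.
u_2 = v_2 + 2.8868·q_1 = (0.0000, 1.3333, 0.6667, -0.6667).
‖u_2‖ = 1.6330, so q_2 = (0.0000, 0.8165, 0.4082, -0.4082).

Q = [[0.0000, 0.0000], [-0.5774, 0.8165], [0.5774, 0.4082], [-0.5774, -0.4082]], R = [[6.9282, -2.8868], [0.0000, 1.6330]]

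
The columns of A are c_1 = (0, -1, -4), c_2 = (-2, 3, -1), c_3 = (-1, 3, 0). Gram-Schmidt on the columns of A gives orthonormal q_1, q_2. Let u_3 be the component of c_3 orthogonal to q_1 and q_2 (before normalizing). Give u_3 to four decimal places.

c_1 = (0, -1, -4); ‖c_1‖ = 4.1231, so q_1 = (0.0000, -0.2425, -0.9701).
q_1·c_2 = 0.0000·(-2) + (-0.2425)·3 + (-0.9701)·(-1) = 0.2425.
u_2 = c_2 − 0.2425·q_1 = (-2.0000, 3.0588, -0.7647).
‖u_2‖ = 3.7338, so q_2 = (-0.5356, 0.8192, -0.2048).
q_1·c_3 = 0.0000·(-1) + (-0.2425)·3 + (-0.9701)·0 = -0.7276; q_2·c_3 = (-0.5356)·(-1) + 0.8192·3 + (-0.2048)·0 = 2.9933.
u_3 = c_3 + 0.7276·q_1 − 2.9933·q_2 = (0.6034, 0.3713, -0.0928).

u_3 = (0.6034, 0.3713, -0.0928)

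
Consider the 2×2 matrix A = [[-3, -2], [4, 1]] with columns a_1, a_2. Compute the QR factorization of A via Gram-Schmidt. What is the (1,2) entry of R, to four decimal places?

a_1 = (-3, 4); ‖a_1‖ = 5.0000, so e_1 = (-0.6000, 0.8000).
r_{12} = e_1·a_2 = 2.0000.

r_{12} = 2.0000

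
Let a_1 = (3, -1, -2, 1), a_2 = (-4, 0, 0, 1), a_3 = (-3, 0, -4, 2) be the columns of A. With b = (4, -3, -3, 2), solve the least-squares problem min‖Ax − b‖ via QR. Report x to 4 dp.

x = (2.3913, 1.1256, -0.4879)

a_1 = (3, -1, -2, 1); ‖a_1‖ = 3.8730, so q_1 = (0.7746, -0.2582, -0.5164, 0.2582).
q_1·a_2 = 0.7746·(-4) + (-0.2582)·0 + (-0.5164)·0 + 0.2582·1 = -2.8402.
u_2 = a_2 + 2.8402·q_1 = (-1.8000, -0.7333, -1.4667, 1.7333).
‖u_2‖ = 2.9889, so q_2 = (-0.6022, -0.2454, -0.4907, 0.5799).
q_1·a_3 = 0.7746·(-3) + (-0.2582)·0 + (-0.5164)·(-4) + 0.2582·2 = 0.2582; q_2·a_3 = (-0.6022)·(-3) + (-0.2454)·0 + (-0.4907)·(-4) + 0.5799·2 = 4.9294.
u_3 = a_3 − 0.2582·q_1 − 4.9294·q_2 = (-0.2313, 1.2761, -1.4478, -0.9254).
‖u_3‖ = 2.1527, so q_3 = (-0.1075, 0.5928, -0.6725, -0.4299).
Qᵀb = (5.9386, 0.9591, -1.0504).
Back-substitute: x_3 = -1.0504/2.1527 = -0.4879.
x_2 = (0.9591 − 4.9294·(-0.4879))/2.9889 = 1.1256.
x_1 = (5.9386 + 2.8402·1.1256 − 0.2582·(-0.4879))/3.8730 = 2.3913.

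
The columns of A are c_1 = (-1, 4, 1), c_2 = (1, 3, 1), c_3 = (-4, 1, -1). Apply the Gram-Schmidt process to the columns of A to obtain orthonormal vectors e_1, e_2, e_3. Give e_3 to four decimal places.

e_1 = c_1/‖c_1‖ = (-1, 4, 1)/4.2426 = (-0.2357, 0.9428, 0.2357).
r_{12} = e_1·c_2 = 2.8284.
u_2 = c_2 − 2.8284·e_1 = (1.6667, 0.3333, 0.3333).
‖u_2‖ = 1.7321, so e_2 = (0.9623, 0.1925, 0.1925).
r_{13} = e_1·c_3 = 1.6499; r_{23} = e_2·c_3 = -3.8490.
u_3 = c_3 − 1.6499·e_1 + 3.8490·e_2 = (0.0926, 0.1852, -0.6481).
‖u_3‖ = 0.6804, so e_3 = (0.1361, 0.2722, -0.9526).

e_3 = (0.1361, 0.2722, -0.9526)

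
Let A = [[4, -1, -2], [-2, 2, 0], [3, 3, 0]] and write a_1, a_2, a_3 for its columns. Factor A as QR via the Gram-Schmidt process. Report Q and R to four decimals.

Q = [[0.7428, -0.3045, -0.5963], [-0.3714, 0.5536, -0.7454], [0.5571, 0.7751, 0.2981]], R = [[5.3852, 0.1857, -1.4856], [0.0000, 3.7370, 0.6090], [0.0000, 0.0000, 1.1926]]

a_1 = (4, -2, 3); ‖a_1‖ = 5.3852, so q_1 = (0.7428, -0.3714, 0.5571).
q_1·a_2 = 0.7428·(-1) + (-0.3714)·2 + 0.5571·3 = 0.1857.
u_2 = a_2 − 0.1857·q_1 = (-1.1379, 2.0690, 2.8966).
‖u_2‖ = 3.7370, so q_2 = (-0.3045, 0.5536, 0.7751).
q_1·a_3 = 0.7428·(-2) + (-0.3714)·0 + 0.5571·0 = -1.4856; q_2·a_3 = (-0.3045)·(-2) + 0.5536·0 + 0.7751·0 = 0.6090.
u_3 = a_3 + 1.4856·q_1 − 0.6090·q_2 = (-0.7111, -0.8889, 0.3556).
‖u_3‖ = 1.1926, so q_3 = (-0.5963, -0.7454, 0.2981).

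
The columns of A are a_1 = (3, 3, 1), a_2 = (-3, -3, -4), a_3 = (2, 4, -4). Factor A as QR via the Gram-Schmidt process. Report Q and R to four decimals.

q_1 = a_1/‖a_1‖ = (3, 3, 1)/4.3589 = (0.6882, 0.6882, 0.2294).
r_{12} = q_1·a_2 = -5.0471.
u_2 = a_2 + 5.0471·q_1 = (0.4737, 0.4737, -2.8421).
‖u_2‖ = 2.9200, so q_2 = (0.1622, 0.1622, -0.9733).
r_{13} = q_1·a_3 = 3.2118; r_{23} = q_2·a_3 = 4.8666.
u_3 = a_3 − 3.2118·q_1 − 4.8666·q_2 = (-1.0000, 1.0000, 0.0000).
‖u_3‖ = 1.4142, so q_3 = (-0.7071, 0.7071, 0.0000).

Q = [[0.6882, 0.1622, -0.7071], [0.6882, 0.1622, 0.7071], [0.2294, -0.9733, 0.0000]], R = [[4.3589, -5.0471, 3.2118], [0.0000, 2.9200, 4.8666], [0.0000, 0.0000, 1.4142]]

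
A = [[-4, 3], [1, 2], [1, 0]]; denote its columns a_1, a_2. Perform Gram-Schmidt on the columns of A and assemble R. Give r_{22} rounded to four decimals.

r_{22} = 2.7285

a_1 = (-4, 1, 1); ‖a_1‖ = 4.2426, so e_1 = (-0.9428, 0.2357, 0.2357).
e_1·a_2 = (-0.9428)·3 + 0.2357·2 + 0.2357·0 = -2.3570.
u_2 = a_2 + 2.3570·e_1 = (0.7778, 2.5556, 0.5556).
r_{22} = ‖u_2‖ = 2.7285.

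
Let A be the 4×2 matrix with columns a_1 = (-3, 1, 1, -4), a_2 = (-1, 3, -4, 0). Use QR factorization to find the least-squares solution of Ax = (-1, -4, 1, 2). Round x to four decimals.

x = (-0.2550, -0.5573)

a_1 = (-3, 1, 1, -4); ‖a_1‖ = 5.1962, so q_1 = (-0.5774, 0.1925, 0.1925, -0.7698).
q_1·a_2 = (-0.5774)·(-1) + 0.1925·3 + 0.1925·(-4) + (-0.7698)·0 = 0.3849.
u_2 = a_2 − 0.3849·q_1 = (-0.7778, 2.9259, -4.0741, 0.2963).
‖u_2‖ = 5.0845, so q_2 = (-0.1530, 0.5755, -0.8013, 0.0583).
Qᵀb = (-1.5396, -2.8336).
Back-substitute: x_2 = -2.8336/5.0845 = -0.5573.
x_1 = (-1.5396 − 0.3849·(-0.5573))/5.1962 = -0.2550.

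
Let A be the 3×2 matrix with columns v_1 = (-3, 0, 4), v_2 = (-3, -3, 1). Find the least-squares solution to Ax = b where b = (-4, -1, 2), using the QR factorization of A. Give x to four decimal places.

e_1 = v_1/‖v_1‖ = (-3, 0, 4)/5.0000 = (-0.6000, 0.0000, 0.8000).
r_{12} = e_1·v_2 = 2.6000.
u_2 = v_2 − 2.6000·e_1 = (-1.4400, -3.0000, -1.0800).
‖u_2‖ = 3.4986, so e_2 = (-0.4116, -0.8575, -0.3087).
Qᵀb = (4.0000, 1.8865).
Back-substitute: x_2 = 1.8865/3.4986 = 0.5392.
x_1 = (4.0000 − 2.6000·0.5392)/5.0000 = 0.5196.

x = (0.5196, 0.5392)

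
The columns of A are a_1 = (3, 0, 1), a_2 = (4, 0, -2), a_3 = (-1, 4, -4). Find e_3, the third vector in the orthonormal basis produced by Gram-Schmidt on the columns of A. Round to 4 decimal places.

e_3 = (0.0000, 1.0000, 0.0000)

a_1 = (3, 0, 1); ‖a_1‖ = 3.1623, so e_1 = (0.9487, 0.0000, 0.3162).
e_1·a_2 = 0.9487·4 + 0.0000·0 + 0.3162·(-2) = 3.1623.
u_2 = a_2 − 3.1623·e_1 = (1.0000, 0.0000, -3.0000).
‖u_2‖ = 3.1623, so e_2 = (0.3162, 0.0000, -0.9487).
e_1·a_3 = 0.9487·(-1) + 0.0000·4 + 0.3162·(-4) = -2.2136; e_2·a_3 = 0.3162·(-1) + 0.0000·4 + (-0.9487)·(-4) = 3.4785.
u_3 = a_3 + 2.2136·e_1 − 3.4785·e_2 = (0.0000, 4.0000, 0.0000).
‖u_3‖ = 4.0000, so e_3 = (0.0000, 1.0000, 0.0000).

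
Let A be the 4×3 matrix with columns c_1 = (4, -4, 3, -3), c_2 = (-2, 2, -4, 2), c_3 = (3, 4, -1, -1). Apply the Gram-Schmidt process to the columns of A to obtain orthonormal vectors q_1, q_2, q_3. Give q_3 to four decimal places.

q_3 = (0.6100, 0.7538, -0.0479, -0.2395)

c_1 = (4, -4, 3, -3); ‖c_1‖ = 7.0711, so q_1 = (0.5657, -0.5657, 0.4243, -0.4243).
q_1·c_2 = 0.5657·(-2) + (-0.5657)·2 + 0.4243·(-4) + (-0.4243)·2 = -4.8083.
u_2 = c_2 + 4.8083·q_1 = (0.7200, -0.7200, -1.9600, -0.0400).
‖u_2‖ = 2.2091, so q_2 = (0.3259, -0.3259, -0.8873, -0.0181).
q_1·c_3 = 0.5657·3 + (-0.5657)·4 + 0.4243·(-1) + (-0.4243)·(-1) = -0.5657; q_2·c_3 = 0.3259·3 + (-0.3259)·4 + (-0.8873)·(-1) + (-0.0181)·(-1) = 0.5794.
u_3 = c_3 + 0.5657·q_1 − 0.5794·q_2 = (3.1311, 3.8689, -0.2459, -1.2295).
‖u_3‖ = 5.1327, so q_3 = (0.6100, 0.7538, -0.0479, -0.2395).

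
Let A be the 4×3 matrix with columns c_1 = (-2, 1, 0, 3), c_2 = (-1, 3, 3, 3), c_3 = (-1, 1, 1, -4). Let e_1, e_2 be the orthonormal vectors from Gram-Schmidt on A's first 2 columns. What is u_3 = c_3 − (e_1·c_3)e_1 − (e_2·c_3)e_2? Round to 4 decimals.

c_1 = (-2, 1, 0, 3); ‖c_1‖ = 3.7417, so e_1 = (-0.5345, 0.2673, 0.0000, 0.8018).
e_1·c_2 = (-0.5345)·(-1) + 0.2673·3 + 0.0000·3 + 0.8018·3 = 3.7417.
u_2 = c_2 − 3.7417·e_1 = (1.0000, 2.0000, 3.0000, 0.0000).
‖u_2‖ = 3.7417, so e_2 = (0.2673, 0.5345, 0.8018, 0.0000).
e_1·c_3 = (-0.5345)·(-1) + 0.2673·1 + 0.0000·1 + 0.8018·(-4) = -2.4054; e_2·c_3 = 0.2673·(-1) + 0.5345·1 + 0.8018·1 + 0.0000·(-4) = 1.0690.
u_3 = c_3 + 2.4054·e_1 − 1.0690·e_2 = (-2.5714, 1.0714, 0.1429, -2.0714).

u_3 = (-2.5714, 1.0714, 0.1429, -2.0714)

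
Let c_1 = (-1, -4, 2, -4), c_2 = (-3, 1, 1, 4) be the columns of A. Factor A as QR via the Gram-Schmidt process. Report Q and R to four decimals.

Q = [[-0.1644, -0.7446], [-0.6576, -0.1359], [0.3288, 0.3959], [-0.6576, 0.5200]], R = [[6.0828, -2.4660], [0.0000, 4.5737]]

c_1 = (-1, -4, 2, -4); ‖c_1‖ = 6.0828, so e_1 = (-0.1644, -0.6576, 0.3288, -0.6576).
e_1·c_2 = (-0.1644)·(-3) + (-0.6576)·1 + 0.3288·1 + (-0.6576)·4 = -2.4660.
u_2 = c_2 + 2.4660·e_1 = (-3.4054, -0.6216, 1.8108, 2.3784).
‖u_2‖ = 4.5737, so e_2 = (-0.7446, -0.1359, 0.3959, 0.5200).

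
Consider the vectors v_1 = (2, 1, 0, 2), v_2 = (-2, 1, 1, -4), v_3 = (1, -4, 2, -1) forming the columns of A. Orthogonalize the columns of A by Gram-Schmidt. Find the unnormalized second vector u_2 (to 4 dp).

e_1 = v_1/‖v_1‖ = (2, 1, 0, 2)/3.0000 = (0.6667, 0.3333, 0.0000, 0.6667).
r_{12} = e_1·v_2 = -3.6667.
u_2 = v_2 + 3.6667·e_1 = (0.4444, 2.2222, 1.0000, -1.5556).

u_2 = (0.4444, 2.2222, 1.0000, -1.5556)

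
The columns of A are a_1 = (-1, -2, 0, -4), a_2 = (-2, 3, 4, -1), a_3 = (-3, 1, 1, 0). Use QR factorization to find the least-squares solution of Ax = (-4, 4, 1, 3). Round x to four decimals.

x = (-0.8395, -0.0057, 1.6285)

q_1 = a_1/‖a_1‖ = (-1, -2, 0, -4)/4.5826 = (-0.2182, -0.4364, 0.0000, -0.8729).
r_{12} = q_1·a_2 = 0.0000.
u_2 = a_2 + 0.0000·q_1 = (-2.0000, 3.0000, 4.0000, -1.0000).
‖u_2‖ = 5.4772, so q_2 = (-0.3651, 0.5477, 0.7303, -0.1826).
r_{13} = q_1·a_3 = 0.2182; r_{23} = q_2·a_3 = 2.3735.
u_3 = a_3 − 0.2182·q_1 − 2.3735·q_2 = (-2.0857, -0.2048, -0.7333, 0.6238).
‖u_3‖ = 2.3063, so q_3 = (-0.9044, -0.0888, -0.3180, 0.2705).
Qᵀb = (-3.4915, 3.8341, 3.7557).
Back-substitute: x_3 = 3.7557/2.3063 = 1.6285.
x_2 = (3.8341 − 2.3735·1.6285)/5.4772 = -0.0057.
x_1 = (-3.4915 + 0.0000·(-0.0057) − 0.2182·1.6285)/4.5826 = -0.8395.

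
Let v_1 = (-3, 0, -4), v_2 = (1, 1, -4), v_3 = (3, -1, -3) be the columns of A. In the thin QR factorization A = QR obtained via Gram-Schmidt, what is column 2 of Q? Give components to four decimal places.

v_1 = (-3, 0, -4); ‖v_1‖ = 5.0000, so q_1 = (-0.6000, 0.0000, -0.8000).
q_1·v_2 = (-0.6000)·1 + 0.0000·1 + (-0.8000)·(-4) = 2.6000.
u_2 = v_2 − 2.6000·q_1 = (2.5600, 1.0000, -1.9200).
‖u_2‖ = 3.3526, so q_2 = (0.7636, 0.2983, -0.5727).

q_2 = (0.7636, 0.2983, -0.5727)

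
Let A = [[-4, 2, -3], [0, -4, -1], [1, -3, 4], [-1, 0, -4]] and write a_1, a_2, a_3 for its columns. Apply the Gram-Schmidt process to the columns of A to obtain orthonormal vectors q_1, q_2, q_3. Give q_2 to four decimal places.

a_1 = (-4, 0, 1, -1); ‖a_1‖ = 4.2426, so q_1 = (-0.9428, 0.0000, 0.2357, -0.2357).
q_1·a_2 = (-0.9428)·2 + 0.0000·(-4) + 0.2357·(-3) + (-0.2357)·0 = -2.5927.
u_2 = a_2 + 2.5927·q_1 = (-0.4444, -4.0000, -2.3889, -0.6111).
‖u_2‖ = 4.7199, so q_2 = (-0.0942, -0.8475, -0.5061, -0.1295).

q_2 = (-0.0942, -0.8475, -0.5061, -0.1295)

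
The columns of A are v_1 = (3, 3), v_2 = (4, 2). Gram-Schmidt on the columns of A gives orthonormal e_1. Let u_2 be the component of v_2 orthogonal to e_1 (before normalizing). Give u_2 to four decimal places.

u_2 = (1.0000, -1.0000)

v_1 = (3, 3); ‖v_1‖ = 4.2426, so e_1 = (0.7071, 0.7071).
e_1·v_2 = 0.7071·4 + 0.7071·2 = 4.2426.
u_2 = v_2 − 4.2426·e_1 = (1.0000, -1.0000).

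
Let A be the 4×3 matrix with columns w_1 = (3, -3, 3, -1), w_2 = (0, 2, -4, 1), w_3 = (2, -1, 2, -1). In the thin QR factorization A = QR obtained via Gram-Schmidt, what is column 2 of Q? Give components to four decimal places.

w_1 = (3, -3, 3, -1); ‖w_1‖ = 5.2915, so e_1 = (0.5669, -0.5669, 0.5669, -0.1890).
e_1·w_2 = 0.5669·0 + (-0.5669)·2 + 0.5669·(-4) + (-0.1890)·1 = -3.5907.
u_2 = w_2 + 3.5907·e_1 = (2.0357, -0.0357, -1.9643, 0.3214).
‖u_2‖ = 2.8473, so e_2 = (0.7150, -0.0125, -0.6899, 0.1129).

e_2 = (0.7150, -0.0125, -0.6899, 0.1129)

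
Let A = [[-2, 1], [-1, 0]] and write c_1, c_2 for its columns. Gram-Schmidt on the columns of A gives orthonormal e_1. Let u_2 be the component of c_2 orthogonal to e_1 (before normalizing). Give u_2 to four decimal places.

u_2 = (0.2000, -0.4000)

e_1 = c_1/‖c_1‖ = (-2, -1)/2.2361 = (-0.8944, -0.4472).
r_{12} = e_1·c_2 = -0.8944.
u_2 = c_2 + 0.8944·e_1 = (0.2000, -0.4000).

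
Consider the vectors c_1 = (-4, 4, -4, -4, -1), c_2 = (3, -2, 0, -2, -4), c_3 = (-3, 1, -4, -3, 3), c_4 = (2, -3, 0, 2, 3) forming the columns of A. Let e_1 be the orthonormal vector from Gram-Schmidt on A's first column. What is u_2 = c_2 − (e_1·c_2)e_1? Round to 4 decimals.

u_2 = (2.5077, -1.5077, -0.4923, -2.4923, -4.1231)

e_1 = c_1/‖c_1‖ = (-4, 4, -4, -4, -1)/8.0623 = (-0.4961, 0.4961, -0.4961, -0.4961, -0.1240).
r_{12} = e_1·c_2 = -0.9923.
u_2 = c_2 + 0.9923·e_1 = (2.5077, -1.5077, -0.4923, -2.4923, -4.1231).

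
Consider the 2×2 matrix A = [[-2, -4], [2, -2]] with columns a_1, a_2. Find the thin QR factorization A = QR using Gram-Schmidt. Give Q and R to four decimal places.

q_1 = a_1/‖a_1‖ = (-2, 2)/2.8284 = (-0.7071, 0.7071).
r_{12} = q_1·a_2 = 1.4142.
u_2 = a_2 − 1.4142·q_1 = (-3.0000, -3.0000).
‖u_2‖ = 4.2426, so q_2 = (-0.7071, -0.7071).

Q = [[-0.7071, -0.7071], [0.7071, -0.7071]], R = [[2.8284, 1.4142], [0.0000, 4.2426]]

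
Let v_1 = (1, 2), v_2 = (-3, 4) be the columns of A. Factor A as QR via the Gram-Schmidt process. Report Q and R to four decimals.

q_1 = v_1/‖v_1‖ = (1, 2)/2.2361 = (0.4472, 0.8944).
r_{12} = q_1·v_2 = 2.2361.
u_2 = v_2 − 2.2361·q_1 = (-4.0000, 2.0000).
‖u_2‖ = 4.4721, so q_2 = (-0.8944, 0.4472).

Q = [[0.4472, -0.8944], [0.8944, 0.4472]], R = [[2.2361, 2.2361], [0.0000, 4.4721]]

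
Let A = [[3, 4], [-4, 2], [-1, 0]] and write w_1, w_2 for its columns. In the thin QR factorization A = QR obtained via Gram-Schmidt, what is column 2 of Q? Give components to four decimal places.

e_2 = (0.8037, 0.5940, 0.0349)

e_1 = w_1/‖w_1‖ = (3, -4, -1)/5.0990 = (0.5883, -0.7845, -0.1961).
r_{12} = e_1·w_2 = 0.7845.
u_2 = w_2 − 0.7845·e_1 = (3.5385, 2.6154, 0.1538).
‖u_2‖ = 4.4028, so e_2 = (0.8037, 0.5940, 0.0349).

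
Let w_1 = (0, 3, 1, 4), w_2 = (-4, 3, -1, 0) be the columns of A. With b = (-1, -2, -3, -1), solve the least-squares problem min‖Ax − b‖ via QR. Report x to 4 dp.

x = (-0.5654, 0.2124)

w_1 = (0, 3, 1, 4); ‖w_1‖ = 5.0990, so e_1 = (0.0000, 0.5883, 0.1961, 0.7845).
e_1·w_2 = 0.0000·(-4) + 0.5883·3 + 0.1961·(-1) + 0.7845·0 = 1.5689.
u_2 = w_2 − 1.5689·e_1 = (-4.0000, 2.0769, -1.3077, -1.2308).
‖u_2‖ = 4.8516, so e_2 = (-0.8245, 0.4281, -0.2695, -0.2537).
Qᵀb = (-2.5495, 1.0306).
Back-substitute: x_2 = 1.0306/4.8516 = 0.2124.
x_1 = (-2.5495 − 1.5689·0.2124)/5.0990 = -0.5654.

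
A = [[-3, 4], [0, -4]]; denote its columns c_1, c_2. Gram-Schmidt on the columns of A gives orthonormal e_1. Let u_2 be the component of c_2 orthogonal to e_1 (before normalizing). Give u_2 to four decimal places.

e_1 = c_1/‖c_1‖ = (-3, 0)/3.0000 = (-1.0000, 0.0000).
r_{12} = e_1·c_2 = -4.0000.
u_2 = c_2 + 4.0000·e_1 = (0.0000, -4.0000).

u_2 = (0.0000, -4.0000)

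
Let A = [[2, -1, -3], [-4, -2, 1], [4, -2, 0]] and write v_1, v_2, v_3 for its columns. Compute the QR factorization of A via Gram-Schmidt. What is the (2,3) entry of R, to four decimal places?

v_1 = (2, -4, 4); ‖v_1‖ = 6.0000, so e_1 = (0.3333, -0.6667, 0.6667).
e_1·v_2 = 0.3333·(-1) + (-0.6667)·(-2) + 0.6667·(-2) = -0.3333.
u_2 = v_2 + 0.3333·e_1 = (-0.8889, -2.2222, -1.7778).
‖u_2‖ = 2.9814, so e_2 = (-0.2981, -0.7454, -0.5963).
r_{23} = e_2·v_3 = 0.1491.

r_{23} = 0.1491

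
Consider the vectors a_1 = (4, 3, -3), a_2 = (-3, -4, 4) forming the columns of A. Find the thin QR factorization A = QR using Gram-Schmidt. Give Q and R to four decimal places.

a_1 = (4, 3, -3); ‖a_1‖ = 5.8310, so e_1 = (0.6860, 0.5145, -0.5145).
e_1·a_2 = 0.6860·(-3) + 0.5145·(-4) + (-0.5145)·4 = -6.1739.
u_2 = a_2 + 6.1739·e_1 = (1.2353, -0.8235, 0.8235).
‖u_2‖ = 1.6977, so e_2 = (0.7276, -0.4851, 0.4851).

Q = [[0.6860, 0.7276], [0.5145, -0.4851], [-0.5145, 0.4851]], R = [[5.8310, -6.1739], [0.0000, 1.6977]]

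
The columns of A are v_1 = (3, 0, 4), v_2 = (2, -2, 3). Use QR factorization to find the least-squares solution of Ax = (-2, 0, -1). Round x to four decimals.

q_1 = v_1/‖v_1‖ = (3, 0, 4)/5.0000 = (0.6000, 0.0000, 0.8000).
r_{12} = q_1·v_2 = 3.6000.
u_2 = v_2 − 3.6000·q_1 = (-0.1600, -2.0000, 0.1200).
‖u_2‖ = 2.0100, so q_2 = (-0.0796, -0.9950, 0.0597).
Qᵀb = (-2.0000, 0.0995).
Back-substitute: x_2 = 0.0995/2.0100 = 0.0495.
x_1 = (-2.0000 − 3.6000·0.0495)/5.0000 = -0.4356.

x = (-0.4356, 0.0495)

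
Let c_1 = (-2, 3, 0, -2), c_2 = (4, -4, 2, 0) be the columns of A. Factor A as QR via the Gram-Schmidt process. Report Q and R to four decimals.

q_1 = c_1/‖c_1‖ = (-2, 3, 0, -2)/4.1231 = (-0.4851, 0.7276, 0.0000, -0.4851).
r_{12} = q_1·c_2 = -4.8507.
u_2 = c_2 + 4.8507·q_1 = (1.6471, -0.4706, 2.0000, -2.3529).
‖u_2‖ = 3.5314, so q_2 = (0.4664, -0.1333, 0.5664, -0.6663).

Q = [[-0.4851, 0.4664], [0.7276, -0.1333], [0.0000, 0.5664], [-0.4851, -0.6663]], R = [[4.1231, -4.8507], [0.0000, 3.5314]]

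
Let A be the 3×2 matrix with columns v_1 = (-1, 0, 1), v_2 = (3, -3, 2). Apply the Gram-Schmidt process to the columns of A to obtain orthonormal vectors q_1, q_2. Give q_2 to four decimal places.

q_2 = (0.5392, -0.6470, 0.5392)

v_1 = (-1, 0, 1); ‖v_1‖ = 1.4142, so q_1 = (-0.7071, 0.0000, 0.7071).
q_1·v_2 = (-0.7071)·3 + 0.0000·(-3) + 0.7071·2 = -0.7071.
u_2 = v_2 + 0.7071·q_1 = (2.5000, -3.0000, 2.5000).
‖u_2‖ = 4.6368, so q_2 = (0.5392, -0.6470, 0.5392).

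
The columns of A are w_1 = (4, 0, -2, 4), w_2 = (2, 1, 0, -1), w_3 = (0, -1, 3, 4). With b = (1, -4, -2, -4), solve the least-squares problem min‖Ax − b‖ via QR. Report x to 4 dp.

w_1 = (4, 0, -2, 4); ‖w_1‖ = 6.0000, so q_1 = (0.6667, 0.0000, -0.3333, 0.6667).
q_1·w_2 = 0.6667·2 + 0.0000·1 + (-0.3333)·0 + 0.6667·(-1) = 0.6667.
u_2 = w_2 − 0.6667·q_1 = (1.5556, 1.0000, 0.2222, -1.4444).
‖u_2‖ = 2.3570, so q_2 = (0.6600, 0.4243, 0.0943, -0.6128).
q_1·w_3 = 0.6667·0 + 0.0000·(-1) + (-0.3333)·3 + 0.6667·4 = 1.6667; q_2·w_3 = 0.6600·0 + 0.4243·(-1) + 0.0943·3 + (-0.6128)·4 = -2.5927.
u_3 = w_3 − 1.6667·q_1 + 2.5927·q_2 = (0.6000, 0.1000, 3.8000, 1.3000).
‖u_3‖ = 4.0620, so q_3 = (0.1477, 0.0246, 0.9355, 0.3200).
Qᵀb = (-1.3333, 1.2257, -3.1019).
Back-substitute: x_3 = -3.1019/4.0620 = -0.7636.
x_2 = (1.2257 + 2.5927·(-0.7636))/2.3570 = -0.3200.
x_1 = (-1.3333 − 0.6667·(-0.3200) − 1.6667·(-0.7636))/6.0000 = 0.0255.

x = (0.0255, -0.3200, -0.7636)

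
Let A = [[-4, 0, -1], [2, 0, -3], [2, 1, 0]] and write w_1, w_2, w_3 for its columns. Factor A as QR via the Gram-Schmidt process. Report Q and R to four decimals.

Q = [[-0.8165, 0.3651, -0.4472], [0.4082, -0.1826, -0.8944], [0.4082, 0.9129, 0.0000]], R = [[4.8990, 0.4082, -0.4082], [0.0000, 0.9129, 0.1826], [0.0000, 0.0000, 3.1305]]

w_1 = (-4, 2, 2); ‖w_1‖ = 4.8990, so e_1 = (-0.8165, 0.4082, 0.4082).
e_1·w_2 = (-0.8165)·0 + 0.4082·0 + 0.4082·1 = 0.4082.
u_2 = w_2 − 0.4082·e_1 = (0.3333, -0.1667, 0.8333).
‖u_2‖ = 0.9129, so e_2 = (0.3651, -0.1826, 0.9129).
e_1·w_3 = (-0.8165)·(-1) + 0.4082·(-3) + 0.4082·0 = -0.4082; e_2·w_3 = 0.3651·(-1) + (-0.1826)·(-3) + 0.9129·0 = 0.1826.
u_3 = w_3 + 0.4082·e_1 − 0.1826·e_2 = (-1.4000, -2.8000, 0.0000).
‖u_3‖ = 3.1305, so e_3 = (-0.4472, -0.8944, 0.0000).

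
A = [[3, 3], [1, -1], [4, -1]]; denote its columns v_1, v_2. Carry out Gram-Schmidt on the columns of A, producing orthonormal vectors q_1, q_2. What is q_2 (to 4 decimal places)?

q_2 = (0.7877, -0.3581, -0.5013)

q_1 = v_1/‖v_1‖ = (3, 1, 4)/5.0990 = (0.5883, 0.1961, 0.7845).
r_{12} = q_1·v_2 = 0.7845.
u_2 = v_2 − 0.7845·q_1 = (2.5385, -1.1538, -1.6154).
‖u_2‖ = 3.2225, so q_2 = (0.7877, -0.3581, -0.5013).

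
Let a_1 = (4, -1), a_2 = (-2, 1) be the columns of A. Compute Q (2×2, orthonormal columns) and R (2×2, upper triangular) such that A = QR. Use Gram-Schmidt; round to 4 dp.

a_1 = (4, -1); ‖a_1‖ = 4.1231, so q_1 = (0.9701, -0.2425).
q_1·a_2 = 0.9701·(-2) + (-0.2425)·1 = -2.1828.
u_2 = a_2 + 2.1828·q_1 = (0.1176, 0.4706).
‖u_2‖ = 0.4851, so q_2 = (0.2425, 0.9701).

Q = [[0.9701, 0.2425], [-0.2425, 0.9701]], R = [[4.1231, -2.1828], [0.0000, 0.4851]]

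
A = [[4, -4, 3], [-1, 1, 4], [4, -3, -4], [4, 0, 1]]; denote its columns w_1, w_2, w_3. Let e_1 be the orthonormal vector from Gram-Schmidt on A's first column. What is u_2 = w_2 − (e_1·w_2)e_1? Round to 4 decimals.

e_1 = w_1/‖w_1‖ = (4, -1, 4, 4)/7.0000 = (0.5714, -0.1429, 0.5714, 0.5714).
r_{12} = e_1·w_2 = -4.1429.
u_2 = w_2 + 4.1429·e_1 = (-1.6327, 0.4082, -0.6327, 2.3673).

u_2 = (-1.6327, 0.4082, -0.6327, 2.3673)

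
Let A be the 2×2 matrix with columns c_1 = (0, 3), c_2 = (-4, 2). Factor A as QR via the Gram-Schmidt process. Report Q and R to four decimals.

c_1 = (0, 3); ‖c_1‖ = 3.0000, so e_1 = (0.0000, 1.0000).
e_1·c_2 = 0.0000·(-4) + 1.0000·2 = 2.0000.
u_2 = c_2 − 2.0000·e_1 = (-4.0000, 0.0000).
‖u_2‖ = 4.0000, so e_2 = (-1.0000, 0.0000).

Q = [[0.0000, -1.0000], [1.0000, 0.0000]], R = [[3.0000, 2.0000], [0.0000, 4.0000]]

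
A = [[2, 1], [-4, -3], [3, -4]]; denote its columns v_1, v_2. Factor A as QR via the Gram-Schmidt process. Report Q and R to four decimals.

Q = [[0.3714, 0.1695], [-0.7428, -0.5357], [0.5571, -0.8272]], R = [[5.3852, 0.3714], [0.0000, 5.0855]]

v_1 = (2, -4, 3); ‖v_1‖ = 5.3852, so e_1 = (0.3714, -0.7428, 0.5571).
e_1·v_2 = 0.3714·1 + (-0.7428)·(-3) + 0.5571·(-4) = 0.3714.
u_2 = v_2 − 0.3714·e_1 = (0.8621, -2.7241, -4.2069).
‖u_2‖ = 5.0855, so e_2 = (0.1695, -0.5357, -0.8272).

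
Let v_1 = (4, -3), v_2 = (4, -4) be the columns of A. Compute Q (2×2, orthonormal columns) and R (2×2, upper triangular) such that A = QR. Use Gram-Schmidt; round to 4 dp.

v_1 = (4, -3); ‖v_1‖ = 5.0000, so q_1 = (0.8000, -0.6000).
q_1·v_2 = 0.8000·4 + (-0.6000)·(-4) = 5.6000.
u_2 = v_2 − 5.6000·q_1 = (-0.4800, -0.6400).
‖u_2‖ = 0.8000, so q_2 = (-0.6000, -0.8000).

Q = [[0.8000, -0.6000], [-0.6000, -0.8000]], R = [[5.0000, 5.6000], [0.0000, 0.8000]]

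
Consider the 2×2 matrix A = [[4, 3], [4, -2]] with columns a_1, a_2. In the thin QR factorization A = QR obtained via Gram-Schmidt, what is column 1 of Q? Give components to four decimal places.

a_1 = (4, 4); ‖a_1‖ = 5.6569, so e_1 = (0.7071, 0.7071).

e_1 = (0.7071, 0.7071)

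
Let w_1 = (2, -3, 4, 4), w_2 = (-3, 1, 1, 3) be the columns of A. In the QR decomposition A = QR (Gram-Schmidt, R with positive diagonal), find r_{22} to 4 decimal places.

r_{22} = 4.3487

w_1 = (2, -3, 4, 4); ‖w_1‖ = 6.7082, so q_1 = (0.2981, -0.4472, 0.5963, 0.5963).
q_1·w_2 = 0.2981·(-3) + (-0.4472)·1 + 0.5963·1 + 0.5963·3 = 1.0435.
u_2 = w_2 − 1.0435·q_1 = (-3.3111, 1.4667, 0.3778, 2.3778).
r_{22} = ‖u_2‖ = 4.3487.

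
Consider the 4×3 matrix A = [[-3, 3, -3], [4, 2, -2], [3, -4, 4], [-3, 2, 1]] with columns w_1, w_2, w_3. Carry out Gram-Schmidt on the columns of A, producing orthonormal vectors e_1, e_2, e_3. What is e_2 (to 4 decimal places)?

w_1 = (-3, 4, 3, -3); ‖w_1‖ = 6.5574, so e_1 = (-0.4575, 0.6100, 0.4575, -0.4575).
e_1·w_2 = (-0.4575)·3 + 0.6100·2 + 0.4575·(-4) + (-0.4575)·2 = -2.8975.
u_2 = w_2 + 2.8975·e_1 = (1.6744, 3.7674, -2.6744, 0.6744).
‖u_2‖ = 4.9603, so e_2 = (0.3376, 0.7595, -0.5392, 0.1360).

e_2 = (0.3376, 0.7595, -0.5392, 0.1360)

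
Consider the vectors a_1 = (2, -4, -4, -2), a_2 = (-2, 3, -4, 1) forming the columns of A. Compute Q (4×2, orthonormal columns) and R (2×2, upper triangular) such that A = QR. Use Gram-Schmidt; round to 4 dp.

e_1 = a_1/‖a_1‖ = (2, -4, -4, -2)/6.3246 = (0.3162, -0.6325, -0.6325, -0.3162).
r_{12} = e_1·a_2 = -0.3162.
u_2 = a_2 + 0.3162·e_1 = (-1.9000, 2.8000, -4.2000, 0.9000).
‖u_2‖ = 5.4681, so e_2 = (-0.3475, 0.5121, -0.7681, 0.1646).

Q = [[0.3162, -0.3475], [-0.6325, 0.5121], [-0.6325, -0.7681], [-0.3162, 0.1646]], R = [[6.3246, -0.3162], [0.0000, 5.4681]]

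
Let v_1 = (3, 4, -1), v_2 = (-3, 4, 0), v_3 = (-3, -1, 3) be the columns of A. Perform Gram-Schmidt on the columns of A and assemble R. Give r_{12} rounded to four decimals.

e_1 = v_1/‖v_1‖ = (3, 4, -1)/5.0990 = (0.5883, 0.7845, -0.1961).
r_{12} = e_1·v_2 = 1.3728.

r_{12} = 1.3728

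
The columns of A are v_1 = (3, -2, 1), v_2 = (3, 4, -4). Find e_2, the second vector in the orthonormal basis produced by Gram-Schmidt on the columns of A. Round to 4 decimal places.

v_1 = (3, -2, 1); ‖v_1‖ = 3.7417, so e_1 = (0.8018, -0.5345, 0.2673).
e_1·v_2 = 0.8018·3 + (-0.5345)·4 + 0.2673·(-4) = -0.8018.
u_2 = v_2 + 0.8018·e_1 = (3.6429, 3.5714, -3.7857).
‖u_2‖ = 6.3527, so e_2 = (0.5734, 0.5622, -0.5959).

e_2 = (0.5734, 0.5622, -0.5959)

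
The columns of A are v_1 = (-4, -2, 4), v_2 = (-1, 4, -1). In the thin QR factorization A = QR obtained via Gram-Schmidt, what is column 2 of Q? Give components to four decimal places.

v_1 = (-4, -2, 4); ‖v_1‖ = 6.0000, so q_1 = (-0.6667, -0.3333, 0.6667).
q_1·v_2 = (-0.6667)·(-1) + (-0.3333)·4 + 0.6667·(-1) = -1.3333.
u_2 = v_2 + 1.3333·q_1 = (-1.8889, 3.5556, -0.1111).
‖u_2‖ = 4.0277, so q_2 = (-0.4690, 0.8828, -0.0276).

q_2 = (-0.4690, 0.8828, -0.0276)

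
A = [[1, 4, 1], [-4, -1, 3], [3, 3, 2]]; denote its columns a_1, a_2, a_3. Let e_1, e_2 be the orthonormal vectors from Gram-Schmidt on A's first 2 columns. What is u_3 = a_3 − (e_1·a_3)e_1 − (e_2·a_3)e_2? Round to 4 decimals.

u_3 = (-1.1163, 1.1163, 1.8605)

e_1 = a_1/‖a_1‖ = (1, -4, 3)/5.0990 = (0.1961, -0.7845, 0.5883).
r_{12} = e_1·a_2 = 3.3340.
u_2 = a_2 − 3.3340·e_1 = (3.3462, 1.6154, 1.0385).
‖u_2‖ = 3.8581, so e_2 = (0.8673, 0.4187, 0.2692).
r_{13} = e_1·a_3 = -0.9806; r_{23} = e_2·a_3 = 2.6618.
u_3 = a_3 + 0.9806·e_1 − 2.6618·e_2 = (-1.1163, 1.1163, 1.8605).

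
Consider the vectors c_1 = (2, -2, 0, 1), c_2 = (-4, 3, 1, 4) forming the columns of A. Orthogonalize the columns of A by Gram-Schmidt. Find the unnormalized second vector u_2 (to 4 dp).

c_1 = (2, -2, 0, 1); ‖c_1‖ = 3.0000, so e_1 = (0.6667, -0.6667, 0.0000, 0.3333).
e_1·c_2 = 0.6667·(-4) + (-0.6667)·3 + 0.0000·1 + 0.3333·4 = -3.3333.
u_2 = c_2 + 3.3333·e_1 = (-1.7778, 0.7778, 1.0000, 5.1111).

u_2 = (-1.7778, 0.7778, 1.0000, 5.1111)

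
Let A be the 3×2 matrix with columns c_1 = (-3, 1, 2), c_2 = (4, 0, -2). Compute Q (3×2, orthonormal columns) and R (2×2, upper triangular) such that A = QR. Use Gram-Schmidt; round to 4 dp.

Q = [[-0.8018, 0.4364], [0.2673, 0.8729], [0.5345, 0.2182]], R = [[3.7417, -4.2762], [0.0000, 1.3093]]

c_1 = (-3, 1, 2); ‖c_1‖ = 3.7417, so e_1 = (-0.8018, 0.2673, 0.5345).
e_1·c_2 = (-0.8018)·4 + 0.2673·0 + 0.5345·(-2) = -4.2762.
u_2 = c_2 + 4.2762·e_1 = (0.5714, 1.1429, 0.2857).
‖u_2‖ = 1.3093, so e_2 = (0.4364, 0.8729, 0.2182).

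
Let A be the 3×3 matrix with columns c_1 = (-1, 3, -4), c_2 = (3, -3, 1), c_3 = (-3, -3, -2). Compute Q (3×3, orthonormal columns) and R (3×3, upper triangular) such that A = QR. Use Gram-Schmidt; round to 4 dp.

c_1 = (-1, 3, -4); ‖c_1‖ = 5.0990, so q_1 = (-0.1961, 0.5883, -0.7845).
q_1·c_2 = (-0.1961)·3 + 0.5883·(-3) + (-0.7845)·1 = -3.1379.
u_2 = c_2 + 3.1379·q_1 = (2.3846, -1.1538, -1.4615).
‖u_2‖ = 3.0255, so q_2 = (0.7882, -0.3814, -0.4831).
q_1·c_3 = (-0.1961)·(-3) + 0.5883·(-3) + (-0.7845)·(-2) = 0.3922; q_2·c_3 = 0.7882·(-3) + (-0.3814)·(-3) + (-0.4831)·(-2) = -0.2542.
u_3 = c_3 − 0.3922·q_1 + 0.2542·q_2 = (-2.7227, -3.3277, -1.8151).
‖u_3‖ = 4.6671, so q_3 = (-0.5834, -0.7130, -0.3889).

Q = [[-0.1961, 0.7882, -0.5834], [0.5883, -0.3814, -0.7130], [-0.7845, -0.4831, -0.3889]], R = [[5.0990, -3.1379, 0.3922], [0.0000, 3.0255, -0.2542], [0.0000, 0.0000, 4.6671]]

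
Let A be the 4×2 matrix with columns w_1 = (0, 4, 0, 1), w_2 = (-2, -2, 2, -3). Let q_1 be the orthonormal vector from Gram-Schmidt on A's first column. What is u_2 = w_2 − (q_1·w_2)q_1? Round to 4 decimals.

w_1 = (0, 4, 0, 1); ‖w_1‖ = 4.1231, so q_1 = (0.0000, 0.9701, 0.0000, 0.2425).
q_1·w_2 = 0.0000·(-2) + 0.9701·(-2) + 0.0000·2 + 0.2425·(-3) = -2.6679.
u_2 = w_2 + 2.6679·q_1 = (-2.0000, 0.5882, 2.0000, -2.3529).

u_2 = (-2.0000, 0.5882, 2.0000, -2.3529)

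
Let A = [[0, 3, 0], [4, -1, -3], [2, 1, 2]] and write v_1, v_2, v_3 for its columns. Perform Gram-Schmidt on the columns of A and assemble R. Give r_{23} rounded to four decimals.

r_{23} = 1.2780

v_1 = (0, 4, 2); ‖v_1‖ = 4.4721, so e_1 = (0.0000, 0.8944, 0.4472).
e_1·v_2 = 0.0000·3 + 0.8944·(-1) + 0.4472·1 = -0.4472.
u_2 = v_2 + 0.4472·e_1 = (3.0000, -0.6000, 1.2000).
‖u_2‖ = 3.2863, so e_2 = (0.9129, -0.1826, 0.3651).
r_{23} = e_2·v_3 = 1.2780.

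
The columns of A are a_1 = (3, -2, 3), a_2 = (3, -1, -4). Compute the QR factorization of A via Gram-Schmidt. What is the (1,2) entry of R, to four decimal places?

r_{12} = -0.2132

e_1 = a_1/‖a_1‖ = (3, -2, 3)/4.6904 = (0.6396, -0.4264, 0.6396).
r_{12} = e_1·a_2 = -0.2132.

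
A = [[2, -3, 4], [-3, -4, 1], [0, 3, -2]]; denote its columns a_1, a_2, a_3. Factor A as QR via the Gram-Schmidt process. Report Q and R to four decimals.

Q = [[0.5547, -0.7020, 0.4467], [-0.8321, -0.4680, 0.2978], [0.0000, 0.5368, 0.8437]], R = [[3.6056, 1.6641, 1.3868], [0.0000, 5.5884, -4.3496], [0.0000, 0.0000, 0.3970]]

q_1 = a_1/‖a_1‖ = (2, -3, 0)/3.6056 = (0.5547, -0.8321, 0.0000).
r_{12} = q_1·a_2 = 1.6641.
u_2 = a_2 − 1.6641·q_1 = (-3.9231, -2.6154, 3.0000).
‖u_2‖ = 5.5884, so q_2 = (-0.7020, -0.4680, 0.5368).
r_{13} = q_1·a_3 = 1.3868; r_{23} = q_2·a_3 = -4.3496.
u_3 = a_3 − 1.3868·q_1 + 4.3496·q_2 = (0.1773, 0.1182, 0.3350).
‖u_3‖ = 0.3970, so q_3 = (0.4467, 0.2978, 0.8437).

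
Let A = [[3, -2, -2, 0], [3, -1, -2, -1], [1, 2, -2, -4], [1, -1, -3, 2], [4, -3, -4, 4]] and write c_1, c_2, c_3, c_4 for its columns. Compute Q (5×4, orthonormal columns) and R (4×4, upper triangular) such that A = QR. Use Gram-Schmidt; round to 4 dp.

c_1 = (3, 3, 1, 1, 4); ‖c_1‖ = 6.0000, so e_1 = (0.5000, 0.5000, 0.1667, 0.1667, 0.6667).
e_1·c_2 = 0.5000·(-2) + 0.5000·(-1) + 0.1667·2 + 0.1667·(-1) + 0.6667·(-3) = -3.3333.
u_2 = c_2 + 3.3333·e_1 = (-0.3333, 0.6667, 2.5556, -0.4444, -0.7778).
‖u_2‖ = 2.8087, so e_2 = (-0.1187, 0.2374, 0.9099, -0.1582, -0.2769).
e_1·c_3 = 0.5000·(-2) + 0.5000·(-2) + 0.1667·(-2) + 0.1667·(-3) + 0.6667·(-4) = -5.5000; e_2·c_3 = (-0.1187)·(-2) + 0.2374·(-2) + 0.9099·(-2) + (-0.1582)·(-3) + (-0.2769)·(-4) = -0.4747.
u_3 = c_3 + 5.5000·e_1 + 0.4747·e_2 = (0.6937, 0.8627, -0.6514, -2.1585, -0.4648).
‖u_3‖ = 2.5543, so e_3 = (0.2716, 0.3377, -0.2550, -0.8450, -0.1820).
e_1·c_4 = 0.5000·0 + 0.5000·(-1) + 0.1667·(-4) + 0.1667·2 + 0.6667·4 = 1.8333; e_2·c_4 = (-0.1187)·0 + 0.2374·(-1) + 0.9099·(-4) + (-0.1582)·2 + (-0.2769)·4 = -5.3010; e_3·c_4 = 0.2716·0 + 0.3377·(-1) + (-0.2550)·(-4) + (-0.8450)·2 + (-0.1820)·4 = -1.7355.
u_4 = c_4 − 1.8333·e_1 + 5.3010·e_2 + 1.7355·e_3 = (-1.0745, -0.0723, 0.0750, -0.6109, 0.9941).
‖u_4‖ = 1.5896, so e_4 = (-0.6760, -0.0455, 0.0472, -0.3843, 0.6254).

Q = [[0.5000, -0.1187, 0.2716, -0.6760], [0.5000, 0.2374, 0.3377, -0.0455], [0.1667, 0.9099, -0.2550, 0.0472], [0.1667, -0.1582, -0.8450, -0.3843], [0.6667, -0.2769, -0.1820, 0.6254]], R = [[6.0000, -3.3333, -5.5000, 1.8333], [0.0000, 2.8087, -0.4747, -5.3010], [0.0000, 0.0000, 2.5543, -1.7355], [0.0000, 0.0000, 0.0000, 1.5896]]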